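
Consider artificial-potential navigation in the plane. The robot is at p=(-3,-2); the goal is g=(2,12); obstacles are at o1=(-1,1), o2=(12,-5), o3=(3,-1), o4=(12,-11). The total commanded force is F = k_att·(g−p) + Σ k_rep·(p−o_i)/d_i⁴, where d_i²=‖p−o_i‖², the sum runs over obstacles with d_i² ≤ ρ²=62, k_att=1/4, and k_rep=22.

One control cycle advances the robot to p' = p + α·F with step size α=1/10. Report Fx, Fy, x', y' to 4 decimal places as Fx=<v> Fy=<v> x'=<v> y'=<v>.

F_att = 1/4·(g−p) = 1/4·(5,14) = (1.2500,3.5000)
o1: d²=13 ≤ ρ²=62; F_rep = 22·(-2,-3)/13² = (-0.2604,-0.3905)
o2: d²=234 > ρ²=62 → inactive
o3: d²=37 ≤ ρ²=62; F_rep = 22·(-6,-1)/37² = (-0.0964,-0.0161)
o4: d²=306 > ρ²=62 → inactive
F = F_att + ΣF_rep = (0.8932,3.0934)
p' = p + 1/10·F = (-2.9107,-1.6907)

Fx=0.8932 Fy=3.0934 x'=-2.9107 y'=-1.6907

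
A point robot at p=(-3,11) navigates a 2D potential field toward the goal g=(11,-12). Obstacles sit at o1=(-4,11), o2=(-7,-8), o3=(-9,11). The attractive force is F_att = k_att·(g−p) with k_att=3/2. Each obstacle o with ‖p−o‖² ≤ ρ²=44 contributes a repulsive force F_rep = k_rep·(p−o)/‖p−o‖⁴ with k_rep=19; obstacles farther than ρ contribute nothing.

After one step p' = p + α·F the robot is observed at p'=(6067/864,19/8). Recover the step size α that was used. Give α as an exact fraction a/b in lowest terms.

F_att = 3/2·(g−p) = 3/2·(14,-23) = (21.0000,-34.5000)
o1: d²=1 ≤ ρ²=44; F_rep = 19·(1,0)/1² = (19.0000,0.0000)
o2: d²=377 > ρ²=44 → inactive
o3: d²=36 ≤ ρ²=44; F_rep = 19·(6,0)/36² = (0.0880,0.0000)
F = F_att + ΣF_rep = (40.0880,-34.5000)
Δp = p'−p = (10.0220,-8.6250); α = Δx/Fx = (8659/864) / (8659/216) = 1/4
check: Δy/Fy = (-69/8) / (-69/2) = 1/4 ✓

α = 1/4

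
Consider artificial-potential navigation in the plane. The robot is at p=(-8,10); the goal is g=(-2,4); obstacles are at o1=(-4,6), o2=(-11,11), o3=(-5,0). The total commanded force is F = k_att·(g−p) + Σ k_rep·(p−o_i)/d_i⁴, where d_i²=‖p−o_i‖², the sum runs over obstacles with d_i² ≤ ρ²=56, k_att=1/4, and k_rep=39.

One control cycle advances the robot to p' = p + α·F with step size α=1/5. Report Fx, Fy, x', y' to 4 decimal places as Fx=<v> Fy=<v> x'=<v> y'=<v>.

Fx=2.5177 Fy=-1.7377 x'=-7.4965 y'=9.6525

F_att = 1/4·(g−p) = 1/4·(6,-6) = (1.5000,-1.5000)
o1: d²=32 ≤ ρ²=56; F_rep = 39·(-4,4)/32² = (-0.1523,0.1523)
o2: d²=10 ≤ ρ²=56; F_rep = 39·(3,-1)/10² = (1.1700,-0.3900)
o3: d²=109 > ρ²=56 → inactive
F = F_att + ΣF_rep = (2.5177,-1.7377)
p' = p + 1/5·F = (-7.4965,9.6525)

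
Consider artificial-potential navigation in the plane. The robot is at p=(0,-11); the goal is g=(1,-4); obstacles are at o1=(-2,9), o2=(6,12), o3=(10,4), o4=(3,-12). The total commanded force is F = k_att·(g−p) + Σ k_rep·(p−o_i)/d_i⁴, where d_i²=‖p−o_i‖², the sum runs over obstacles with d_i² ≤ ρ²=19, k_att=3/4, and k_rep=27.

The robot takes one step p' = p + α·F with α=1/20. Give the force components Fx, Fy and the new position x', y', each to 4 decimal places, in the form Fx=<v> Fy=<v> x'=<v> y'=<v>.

Fx=-0.0600 Fy=5.5200 x'=-0.0030 y'=-10.7240

F_att = 3/4·(g−p) = 3/4·(1,7) = (0.7500,5.2500)
o1: d²=404 > ρ²=19 → inactive
o2: d²=565 > ρ²=19 → inactive
o3: d²=325 > ρ²=19 → inactive
o4: d²=10 ≤ ρ²=19; F_rep = 27·(-3,1)/10² = (-0.8100,0.2700)
F = F_att + ΣF_rep = (-0.0600,5.5200)
p' = p + 1/20·F = (-0.0030,-10.7240)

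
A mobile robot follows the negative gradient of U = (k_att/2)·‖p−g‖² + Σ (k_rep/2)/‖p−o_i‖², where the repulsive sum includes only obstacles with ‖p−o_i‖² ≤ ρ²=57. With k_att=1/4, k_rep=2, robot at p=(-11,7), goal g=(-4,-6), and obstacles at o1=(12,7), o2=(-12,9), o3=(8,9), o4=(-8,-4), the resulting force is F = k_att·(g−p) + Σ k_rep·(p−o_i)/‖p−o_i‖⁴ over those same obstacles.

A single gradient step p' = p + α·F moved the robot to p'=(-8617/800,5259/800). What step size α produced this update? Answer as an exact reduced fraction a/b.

α = 1/8

F_att = 1/4·(g−p) = 1/4·(7,-13) = (1.7500,-3.2500)
o1: d²=529 > ρ²=57 → inactive
o2: d²=5 ≤ ρ²=57; F_rep = 2·(1,-2)/5² = (0.0800,-0.1600)
o3: d²=365 > ρ²=57 → inactive
o4: d²=130 > ρ²=57 → inactive
F = F_att + ΣF_rep = (1.8300,-3.4100)
Δp = p'−p = (0.2288,-0.4263); α = Δx/Fx = (183/800) / (183/100) = 1/8
check: Δy/Fy = (-341/800) / (-341/100) = 1/8 ✓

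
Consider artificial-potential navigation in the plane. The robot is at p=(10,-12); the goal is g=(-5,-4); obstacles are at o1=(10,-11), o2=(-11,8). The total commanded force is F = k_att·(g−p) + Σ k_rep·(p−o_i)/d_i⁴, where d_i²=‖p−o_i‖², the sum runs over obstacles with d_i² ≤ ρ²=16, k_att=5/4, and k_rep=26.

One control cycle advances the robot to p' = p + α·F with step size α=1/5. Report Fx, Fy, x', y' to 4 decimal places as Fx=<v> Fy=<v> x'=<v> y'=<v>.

Fx=-18.7500 Fy=-16.0000 x'=6.2500 y'=-15.2000

F_att = 5/4·(g−p) = 5/4·(-15,8) = (-18.7500,10.0000)
o1: d²=1 ≤ ρ²=16; F_rep = 26·(0,-1)/1² = (0.0000,-26.0000)
o2: d²=841 > ρ²=16 → inactive
F = F_att + ΣF_rep = (-18.7500,-16.0000)
p' = p + 1/5·F = (6.2500,-15.2000)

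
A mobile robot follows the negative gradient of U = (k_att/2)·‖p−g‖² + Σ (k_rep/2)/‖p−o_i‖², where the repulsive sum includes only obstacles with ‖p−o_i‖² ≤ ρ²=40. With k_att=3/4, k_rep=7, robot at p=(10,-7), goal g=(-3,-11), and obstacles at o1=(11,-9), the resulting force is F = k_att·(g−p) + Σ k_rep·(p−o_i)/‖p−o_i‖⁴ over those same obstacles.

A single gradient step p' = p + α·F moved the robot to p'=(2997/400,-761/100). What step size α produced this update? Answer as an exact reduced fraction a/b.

α = 1/4

F_att = 3/4·(g−p) = 3/4·(-13,-4) = (-9.7500,-3.0000)
o1: d²=5 ≤ ρ²=40; F_rep = 7·(-1,2)/5² = (-0.2800,0.5600)
F = F_att + ΣF_rep = (-10.0300,-2.4400)
Δp = p'−p = (-2.5075,-0.6100); α = Δx/Fx = (-1003/400) / (-1003/100) = 1/4
check: Δy/Fy = (-61/100) / (-61/25) = 1/4 ✓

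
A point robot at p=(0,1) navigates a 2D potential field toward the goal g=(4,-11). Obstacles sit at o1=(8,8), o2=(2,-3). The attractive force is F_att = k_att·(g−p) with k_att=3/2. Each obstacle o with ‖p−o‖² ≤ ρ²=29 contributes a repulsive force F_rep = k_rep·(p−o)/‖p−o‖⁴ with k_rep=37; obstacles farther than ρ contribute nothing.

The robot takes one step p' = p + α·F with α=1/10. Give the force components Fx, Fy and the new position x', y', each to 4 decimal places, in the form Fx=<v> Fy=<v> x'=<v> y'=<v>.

Fx=5.8150 Fy=-17.6300 x'=0.5815 y'=-0.7630

F_att = 3/2·(g−p) = 3/2·(4,-12) = (6.0000,-18.0000)
o1: d²=113 > ρ²=29 → inactive
o2: d²=20 ≤ ρ²=29; F_rep = 37·(-2,4)/20² = (-0.1850,0.3700)
F = F_att + ΣF_rep = (5.8150,-17.6300)
p' = p + 1/10·F = (0.5815,-0.7630)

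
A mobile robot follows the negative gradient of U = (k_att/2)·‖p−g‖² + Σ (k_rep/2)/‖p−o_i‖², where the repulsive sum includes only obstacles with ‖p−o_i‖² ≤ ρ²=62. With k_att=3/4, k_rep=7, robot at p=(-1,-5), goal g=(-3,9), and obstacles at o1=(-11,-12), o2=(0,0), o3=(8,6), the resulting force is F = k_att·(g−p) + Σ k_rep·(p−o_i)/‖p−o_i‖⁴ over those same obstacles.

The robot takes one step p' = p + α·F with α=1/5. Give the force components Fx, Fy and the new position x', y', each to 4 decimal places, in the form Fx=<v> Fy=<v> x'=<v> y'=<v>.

F_att = 3/4·(g−p) = 3/4·(-2,14) = (-1.5000,10.5000)
o1: d²=149 > ρ²=62 → inactive
o2: d²=26 ≤ ρ²=62; F_rep = 7·(-1,-5)/26² = (-0.0104,-0.0518)
o3: d²=202 > ρ²=62 → inactive
F = F_att + ΣF_rep = (-1.5104,10.4482)
p' = p + 1/5·F = (-1.3021,-2.9104)

Fx=-1.5104 Fy=10.4482 x'=-1.3021 y'=-2.9104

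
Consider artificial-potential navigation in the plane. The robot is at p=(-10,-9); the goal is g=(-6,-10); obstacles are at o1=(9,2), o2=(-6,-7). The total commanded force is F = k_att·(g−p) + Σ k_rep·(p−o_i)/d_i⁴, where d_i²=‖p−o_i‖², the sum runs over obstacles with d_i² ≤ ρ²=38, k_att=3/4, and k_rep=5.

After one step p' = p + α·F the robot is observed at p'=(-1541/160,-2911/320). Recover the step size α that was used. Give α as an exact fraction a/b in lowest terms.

F_att = 3/4·(g−p) = 3/4·(4,-1) = (3.0000,-0.7500)
o1: d²=482 > ρ²=38 → inactive
o2: d²=20 ≤ ρ²=38; F_rep = 5·(-4,-2)/20² = (-0.0500,-0.0250)
F = F_att + ΣF_rep = (2.9500,-0.7750)
Δp = p'−p = (0.3688,-0.0969); α = Δx/Fx = (59/160) / (59/20) = 1/8
check: Δy/Fy = (-31/320) / (-31/40) = 1/8 ✓

α = 1/8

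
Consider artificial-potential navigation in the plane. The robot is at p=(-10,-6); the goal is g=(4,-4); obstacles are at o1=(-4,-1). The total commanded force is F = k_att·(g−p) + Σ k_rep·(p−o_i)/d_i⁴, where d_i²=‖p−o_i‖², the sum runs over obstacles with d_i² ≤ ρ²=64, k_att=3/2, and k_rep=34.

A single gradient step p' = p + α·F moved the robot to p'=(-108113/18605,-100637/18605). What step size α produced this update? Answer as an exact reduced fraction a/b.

α = 1/5

F_att = 3/2·(g−p) = 3/2·(14,2) = (21.0000,3.0000)
o1: d²=61 ≤ ρ²=64; F_rep = 34·(-6,-5)/61² = (-0.0548,-0.0457)
F = F_att + ΣF_rep = (20.9452,2.9543)
Δp = p'−p = (4.1890,0.5909); α = Δx/Fx = (77937/18605) / (77937/3721) = 1/5
check: Δy/Fy = (10993/18605) / (10993/3721) = 1/5 ✓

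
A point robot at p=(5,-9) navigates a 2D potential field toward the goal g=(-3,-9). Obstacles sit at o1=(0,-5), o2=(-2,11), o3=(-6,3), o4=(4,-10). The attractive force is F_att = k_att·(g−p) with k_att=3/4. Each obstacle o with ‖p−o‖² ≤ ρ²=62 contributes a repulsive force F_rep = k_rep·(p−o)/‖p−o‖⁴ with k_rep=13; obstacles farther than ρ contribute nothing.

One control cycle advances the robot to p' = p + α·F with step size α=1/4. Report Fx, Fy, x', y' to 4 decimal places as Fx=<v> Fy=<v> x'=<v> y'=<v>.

F_att = 3/4·(g−p) = 3/4·(-8,0) = (-6.0000,0.0000)
o1: d²=41 ≤ ρ²=62; F_rep = 13·(5,-4)/41² = (0.0387,-0.0309)
o2: d²=449 > ρ²=62 → inactive
o3: d²=265 > ρ²=62 → inactive
o4: d²=2 ≤ ρ²=62; F_rep = 13·(1,1)/2² = (3.2500,3.2500)
F = F_att + ΣF_rep = (-2.7113,3.2191)
p' = p + 1/4·F = (4.3222,-8.1952)

Fx=-2.7113 Fy=3.2191 x'=4.3222 y'=-8.1952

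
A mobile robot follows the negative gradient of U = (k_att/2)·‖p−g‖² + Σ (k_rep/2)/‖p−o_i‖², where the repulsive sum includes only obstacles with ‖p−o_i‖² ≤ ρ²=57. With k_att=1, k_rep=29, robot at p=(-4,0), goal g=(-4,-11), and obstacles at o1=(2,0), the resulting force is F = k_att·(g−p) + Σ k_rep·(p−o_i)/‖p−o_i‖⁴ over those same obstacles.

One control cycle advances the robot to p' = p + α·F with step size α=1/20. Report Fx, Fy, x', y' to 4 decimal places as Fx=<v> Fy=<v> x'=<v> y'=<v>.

F_att = 1·(g−p) = 1·(0,-11) = (0.0000,-11.0000)
o1: d²=36 ≤ ρ²=57; F_rep = 29·(-6,0)/36² = (-0.1343,0.0000)
F = F_att + ΣF_rep = (-0.1343,-11.0000)
p' = p + 1/20·F = (-4.0067,-0.5500)

Fx=-0.1343 Fy=-11.0000 x'=-4.0067 y'=-0.5500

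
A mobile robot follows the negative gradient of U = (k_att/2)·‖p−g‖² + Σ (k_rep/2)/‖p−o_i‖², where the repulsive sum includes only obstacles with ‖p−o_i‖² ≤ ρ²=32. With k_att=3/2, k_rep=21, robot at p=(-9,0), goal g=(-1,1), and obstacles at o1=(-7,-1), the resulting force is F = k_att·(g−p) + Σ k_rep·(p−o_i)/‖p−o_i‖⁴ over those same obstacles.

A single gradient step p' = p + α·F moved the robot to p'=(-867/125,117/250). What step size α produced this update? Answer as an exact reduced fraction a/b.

α = 1/5

F_att = 3/2·(g−p) = 3/2·(8,1) = (12.0000,1.5000)
o1: d²=5 ≤ ρ²=32; F_rep = 21·(-2,1)/5² = (-1.6800,0.8400)
F = F_att + ΣF_rep = (10.3200,2.3400)
Δp = p'−p = (2.0640,0.4680); α = Δx/Fx = (258/125) / (258/25) = 1/5
check: Δy/Fy = (117/250) / (117/50) = 1/5 ✓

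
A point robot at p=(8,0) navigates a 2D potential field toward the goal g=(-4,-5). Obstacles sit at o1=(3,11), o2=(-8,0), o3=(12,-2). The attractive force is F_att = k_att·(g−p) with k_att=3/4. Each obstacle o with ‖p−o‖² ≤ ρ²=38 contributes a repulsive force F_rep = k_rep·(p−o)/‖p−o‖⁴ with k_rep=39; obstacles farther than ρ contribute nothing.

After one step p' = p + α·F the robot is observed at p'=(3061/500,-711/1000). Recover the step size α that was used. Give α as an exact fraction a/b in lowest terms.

α = 1/5

F_att = 3/4·(g−p) = 3/4·(-12,-5) = (-9.0000,-3.7500)
o1: d²=146 > ρ²=38 → inactive
o2: d²=256 > ρ²=38 → inactive
o3: d²=20 ≤ ρ²=38; F_rep = 39·(-4,2)/20² = (-0.3900,0.1950)
F = F_att + ΣF_rep = (-9.3900,-3.5550)
Δp = p'−p = (-1.8780,-0.7110); α = Δx/Fx = (-939/500) / (-939/100) = 1/5
check: Δy/Fy = (-711/1000) / (-711/200) = 1/5 ✓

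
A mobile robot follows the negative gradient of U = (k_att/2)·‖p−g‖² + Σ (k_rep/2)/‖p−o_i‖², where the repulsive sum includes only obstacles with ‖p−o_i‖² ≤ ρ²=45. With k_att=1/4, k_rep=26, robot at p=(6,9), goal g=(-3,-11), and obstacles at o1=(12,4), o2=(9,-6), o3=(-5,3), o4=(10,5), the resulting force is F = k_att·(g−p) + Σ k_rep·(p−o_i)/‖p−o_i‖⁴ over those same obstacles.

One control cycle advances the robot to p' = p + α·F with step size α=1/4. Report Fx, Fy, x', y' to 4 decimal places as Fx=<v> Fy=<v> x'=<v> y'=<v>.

Fx=-2.3516 Fy=-4.8984 x'=5.4121 y'=7.7754

F_att = 1/4·(g−p) = 1/4·(-9,-20) = (-2.2500,-5.0000)
o1: d²=61 > ρ²=45 → inactive
o2: d²=234 > ρ²=45 → inactive
o3: d²=157 > ρ²=45 → inactive
o4: d²=32 ≤ ρ²=45; F_rep = 26·(-4,4)/32² = (-0.1016,0.1016)
F = F_att + ΣF_rep = (-2.3516,-4.8984)
p' = p + 1/4·F = (5.4121,7.7754)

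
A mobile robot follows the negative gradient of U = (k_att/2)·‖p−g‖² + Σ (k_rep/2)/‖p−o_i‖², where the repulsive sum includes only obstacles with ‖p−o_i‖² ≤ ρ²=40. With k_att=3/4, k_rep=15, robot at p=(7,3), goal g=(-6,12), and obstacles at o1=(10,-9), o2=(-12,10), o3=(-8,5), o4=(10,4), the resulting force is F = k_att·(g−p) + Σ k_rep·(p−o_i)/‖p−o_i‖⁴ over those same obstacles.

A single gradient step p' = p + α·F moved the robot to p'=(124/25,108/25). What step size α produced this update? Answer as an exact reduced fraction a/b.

F_att = 3/4·(g−p) = 3/4·(-13,9) = (-9.7500,6.7500)
o1: d²=153 > ρ²=40 → inactive
o2: d²=410 > ρ²=40 → inactive
o3: d²=229 > ρ²=40 → inactive
o4: d²=10 ≤ ρ²=40; F_rep = 15·(-3,-1)/10² = (-0.4500,-0.1500)
F = F_att + ΣF_rep = (-10.2000,6.6000)
Δp = p'−p = (-2.0400,1.3200); α = Δx/Fx = (-51/25) / (-51/5) = 1/5
check: Δy/Fy = (33/25) / (33/5) = 1/5 ✓

α = 1/5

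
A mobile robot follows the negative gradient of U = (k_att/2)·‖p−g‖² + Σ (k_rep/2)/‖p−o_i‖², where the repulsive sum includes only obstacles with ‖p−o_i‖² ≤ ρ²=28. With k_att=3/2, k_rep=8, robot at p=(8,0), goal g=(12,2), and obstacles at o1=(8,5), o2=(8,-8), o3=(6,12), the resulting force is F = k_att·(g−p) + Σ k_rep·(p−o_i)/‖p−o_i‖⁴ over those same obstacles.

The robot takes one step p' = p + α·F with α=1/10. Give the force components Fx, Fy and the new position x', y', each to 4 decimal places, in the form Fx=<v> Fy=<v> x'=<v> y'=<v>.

Fx=6.0000 Fy=2.9360 x'=8.6000 y'=0.2936

F_att = 3/2·(g−p) = 3/2·(4,2) = (6.0000,3.0000)
o1: d²=25 ≤ ρ²=28; F_rep = 8·(0,-5)/25² = (0.0000,-0.0640)
o2: d²=64 > ρ²=28 → inactive
o3: d²=148 > ρ²=28 → inactive
F = F_att + ΣF_rep = (6.0000,2.9360)
p' = p + 1/10·F = (8.6000,0.2936)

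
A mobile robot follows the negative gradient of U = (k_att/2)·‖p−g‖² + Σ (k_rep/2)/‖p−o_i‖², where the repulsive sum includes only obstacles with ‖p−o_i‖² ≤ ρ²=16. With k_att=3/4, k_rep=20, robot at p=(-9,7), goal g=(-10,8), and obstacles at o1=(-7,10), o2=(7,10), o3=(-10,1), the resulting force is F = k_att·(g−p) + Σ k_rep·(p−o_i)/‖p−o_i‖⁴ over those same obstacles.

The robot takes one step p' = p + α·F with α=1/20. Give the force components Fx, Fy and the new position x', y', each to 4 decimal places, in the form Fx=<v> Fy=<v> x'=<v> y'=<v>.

F_att = 3/4·(g−p) = 3/4·(-1,1) = (-0.7500,0.7500)
o1: d²=13 ≤ ρ²=16; F_rep = 20·(-2,-3)/13² = (-0.2367,-0.3550)
o2: d²=265 > ρ²=16 → inactive
o3: d²=37 > ρ²=16 → inactive
F = F_att + ΣF_rep = (-0.9867,0.3950)
p' = p + 1/20·F = (-9.0493,7.0197)

Fx=-0.9867 Fy=0.3950 x'=-9.0493 y'=7.0197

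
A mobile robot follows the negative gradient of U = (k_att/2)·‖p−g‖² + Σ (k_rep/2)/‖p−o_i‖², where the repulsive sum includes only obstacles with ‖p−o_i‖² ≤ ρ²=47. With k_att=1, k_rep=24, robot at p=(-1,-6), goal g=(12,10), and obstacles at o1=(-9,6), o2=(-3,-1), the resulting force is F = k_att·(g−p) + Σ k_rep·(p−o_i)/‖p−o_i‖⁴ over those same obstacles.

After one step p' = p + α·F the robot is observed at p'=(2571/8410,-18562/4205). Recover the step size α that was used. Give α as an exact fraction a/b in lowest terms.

α = 1/10

F_att = 1·(g−p) = 1·(13,16) = (13.0000,16.0000)
o1: d²=208 > ρ²=47 → inactive
o2: d²=29 ≤ ρ²=47; F_rep = 24·(2,-5)/29² = (0.0571,-0.1427)
F = F_att + ΣF_rep = (13.0571,15.8573)
Δp = p'−p = (1.3057,1.5857); α = Δx/Fx = (10981/8410) / (10981/841) = 1/10
check: Δy/Fy = (6668/4205) / (13336/841) = 1/10 ✓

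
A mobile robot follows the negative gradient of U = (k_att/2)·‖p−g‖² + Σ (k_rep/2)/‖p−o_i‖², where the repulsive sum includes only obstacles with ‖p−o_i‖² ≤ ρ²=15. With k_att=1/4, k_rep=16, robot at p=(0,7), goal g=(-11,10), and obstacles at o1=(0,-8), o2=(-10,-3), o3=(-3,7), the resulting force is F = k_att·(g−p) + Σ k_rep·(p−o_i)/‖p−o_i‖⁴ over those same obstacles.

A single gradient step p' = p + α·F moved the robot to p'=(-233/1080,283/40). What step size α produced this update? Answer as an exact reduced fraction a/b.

α = 1/10

F_att = 1/4·(g−p) = 1/4·(-11,3) = (-2.7500,0.7500)
o1: d²=225 > ρ²=15 → inactive
o2: d²=200 > ρ²=15 → inactive
o3: d²=9 ≤ ρ²=15; F_rep = 16·(3,0)/9² = (0.5926,0.0000)
F = F_att + ΣF_rep = (-2.1574,0.7500)
Δp = p'−p = (-0.2157,0.0750); α = Δx/Fx = (-233/1080) / (-233/108) = 1/10
check: Δy/Fy = (3/40) / (3/4) = 1/10 ✓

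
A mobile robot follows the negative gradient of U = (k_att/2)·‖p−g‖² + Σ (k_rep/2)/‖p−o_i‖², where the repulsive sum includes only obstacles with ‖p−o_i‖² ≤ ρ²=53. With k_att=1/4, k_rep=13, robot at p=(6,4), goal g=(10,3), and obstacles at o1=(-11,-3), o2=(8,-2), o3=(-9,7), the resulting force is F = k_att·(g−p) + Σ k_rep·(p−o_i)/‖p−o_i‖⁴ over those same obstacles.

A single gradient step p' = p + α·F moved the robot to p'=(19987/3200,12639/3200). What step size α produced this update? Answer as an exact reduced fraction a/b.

α = 1/4

F_att = 1/4·(g−p) = 1/4·(4,-1) = (1.0000,-0.2500)
o1: d²=338 > ρ²=53 → inactive
o2: d²=40 ≤ ρ²=53; F_rep = 13·(-2,6)/40² = (-0.0163,0.0488)
o3: d²=234 > ρ²=53 → inactive
F = F_att + ΣF_rep = (0.9838,-0.2013)
Δp = p'−p = (0.2459,-0.0503); α = Δx/Fx = (787/3200) / (787/800) = 1/4
check: Δy/Fy = (-161/3200) / (-161/800) = 1/4 ✓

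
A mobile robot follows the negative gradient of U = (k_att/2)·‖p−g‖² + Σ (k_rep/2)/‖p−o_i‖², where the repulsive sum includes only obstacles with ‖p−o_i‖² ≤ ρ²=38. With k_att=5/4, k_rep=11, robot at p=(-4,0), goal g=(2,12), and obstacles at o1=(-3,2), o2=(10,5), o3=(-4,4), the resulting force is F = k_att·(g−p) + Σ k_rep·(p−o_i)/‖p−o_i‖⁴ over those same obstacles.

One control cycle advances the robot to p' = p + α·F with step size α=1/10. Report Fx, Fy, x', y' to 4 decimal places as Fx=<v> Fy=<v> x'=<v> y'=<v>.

Fx=7.0600 Fy=13.9481 x'=-3.2940 y'=1.3948

F_att = 5/4·(g−p) = 5/4·(6,12) = (7.5000,15.0000)
o1: d²=5 ≤ ρ²=38; F_rep = 11·(-1,-2)/5² = (-0.4400,-0.8800)
o2: d²=221 > ρ²=38 → inactive
o3: d²=16 ≤ ρ²=38; F_rep = 11·(0,-4)/16² = (0.0000,-0.1719)
F = F_att + ΣF_rep = (7.0600,13.9481)
p' = p + 1/10·F = (-3.2940,1.3948)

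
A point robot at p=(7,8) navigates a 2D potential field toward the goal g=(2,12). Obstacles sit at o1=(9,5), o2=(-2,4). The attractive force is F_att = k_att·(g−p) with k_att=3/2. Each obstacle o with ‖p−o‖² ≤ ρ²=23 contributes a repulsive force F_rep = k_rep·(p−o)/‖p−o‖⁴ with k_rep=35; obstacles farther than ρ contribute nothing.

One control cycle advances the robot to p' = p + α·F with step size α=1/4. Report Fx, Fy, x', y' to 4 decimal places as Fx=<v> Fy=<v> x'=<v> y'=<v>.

Fx=-7.9142 Fy=6.6213 x'=5.0214 y'=9.6553

F_att = 3/2·(g−p) = 3/2·(-5,4) = (-7.5000,6.0000)
o1: d²=13 ≤ ρ²=23; F_rep = 35·(-2,3)/13² = (-0.4142,0.6213)
o2: d²=97 > ρ²=23 → inactive
F = F_att + ΣF_rep = (-7.9142,6.6213)
p' = p + 1/4·F = (5.0214,9.6553)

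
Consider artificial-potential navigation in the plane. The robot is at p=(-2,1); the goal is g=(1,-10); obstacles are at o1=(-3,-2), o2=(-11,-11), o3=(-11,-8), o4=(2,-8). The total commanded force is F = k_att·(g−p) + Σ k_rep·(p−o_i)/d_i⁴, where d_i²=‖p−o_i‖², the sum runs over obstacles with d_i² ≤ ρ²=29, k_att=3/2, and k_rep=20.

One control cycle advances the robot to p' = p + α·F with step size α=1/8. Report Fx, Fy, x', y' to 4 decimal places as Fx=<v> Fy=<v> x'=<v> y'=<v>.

Fx=4.7000 Fy=-15.9000 x'=-1.4125 y'=-0.9875

F_att = 3/2·(g−p) = 3/2·(3,-11) = (4.5000,-16.5000)
o1: d²=10 ≤ ρ²=29; F_rep = 20·(1,3)/10² = (0.2000,0.6000)
o2: d²=225 > ρ²=29 → inactive
o3: d²=162 > ρ²=29 → inactive
o4: d²=97 > ρ²=29 → inactive
F = F_att + ΣF_rep = (4.7000,-15.9000)
p' = p + 1/8·F = (-1.4125,-0.9875)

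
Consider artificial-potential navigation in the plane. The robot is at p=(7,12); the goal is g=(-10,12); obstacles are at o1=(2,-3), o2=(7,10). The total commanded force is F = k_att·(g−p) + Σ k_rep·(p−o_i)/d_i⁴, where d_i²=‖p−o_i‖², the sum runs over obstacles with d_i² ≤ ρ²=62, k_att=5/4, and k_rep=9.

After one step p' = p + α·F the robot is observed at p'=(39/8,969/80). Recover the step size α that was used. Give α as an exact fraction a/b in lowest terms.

α = 1/10

F_att = 5/4·(g−p) = 5/4·(-17,0) = (-21.2500,0.0000)
o1: d²=250 > ρ²=62 → inactive
o2: d²=4 ≤ ρ²=62; F_rep = 9·(0,2)/4² = (0.0000,1.1250)
F = F_att + ΣF_rep = (-21.2500,1.1250)
Δp = p'−p = (-2.1250,0.1125); α = Δx/Fx = (-17/8) / (-85/4) = 1/10
check: Δy/Fy = (9/80) / (9/8) = 1/10 ✓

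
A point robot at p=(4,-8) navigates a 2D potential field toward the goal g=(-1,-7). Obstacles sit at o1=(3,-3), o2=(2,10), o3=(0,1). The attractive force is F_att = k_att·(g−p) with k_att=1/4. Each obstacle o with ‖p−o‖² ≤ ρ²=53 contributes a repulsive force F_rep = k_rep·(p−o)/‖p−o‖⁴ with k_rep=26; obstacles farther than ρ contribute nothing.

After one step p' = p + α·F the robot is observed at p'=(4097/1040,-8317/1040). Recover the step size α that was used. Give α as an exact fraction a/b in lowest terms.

α = 1/20

F_att = 1/4·(g−p) = 1/4·(-5,1) = (-1.2500,0.2500)
o1: d²=26 ≤ ρ²=53; F_rep = 26·(1,-5)/26² = (0.0385,-0.1923)
o2: d²=328 > ρ²=53 → inactive
o3: d²=97 > ρ²=53 → inactive
F = F_att + ΣF_rep = (-1.2115,0.0577)
Δp = p'−p = (-0.0606,0.0029); α = Δx/Fx = (-63/1040) / (-63/52) = 1/20
check: Δy/Fy = (3/1040) / (3/52) = 1/20 ✓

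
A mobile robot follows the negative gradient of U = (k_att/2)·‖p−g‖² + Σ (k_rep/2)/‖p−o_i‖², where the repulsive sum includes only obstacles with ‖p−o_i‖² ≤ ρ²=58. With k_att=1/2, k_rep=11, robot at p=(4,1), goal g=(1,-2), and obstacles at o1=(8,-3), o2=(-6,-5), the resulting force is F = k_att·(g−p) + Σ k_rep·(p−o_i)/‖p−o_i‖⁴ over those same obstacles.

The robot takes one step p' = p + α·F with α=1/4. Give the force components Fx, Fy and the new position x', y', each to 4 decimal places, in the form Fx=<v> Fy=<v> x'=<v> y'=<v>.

F_att = 1/2·(g−p) = 1/2·(-3,-3) = (-1.5000,-1.5000)
o1: d²=32 ≤ ρ²=58; F_rep = 11·(-4,4)/32² = (-0.0430,0.0430)
o2: d²=136 > ρ²=58 → inactive
F = F_att + ΣF_rep = (-1.5430,-1.4570)
p' = p + 1/4·F = (3.6143,0.6357)

Fx=-1.5430 Fy=-1.4570 x'=3.6143 y'=0.6357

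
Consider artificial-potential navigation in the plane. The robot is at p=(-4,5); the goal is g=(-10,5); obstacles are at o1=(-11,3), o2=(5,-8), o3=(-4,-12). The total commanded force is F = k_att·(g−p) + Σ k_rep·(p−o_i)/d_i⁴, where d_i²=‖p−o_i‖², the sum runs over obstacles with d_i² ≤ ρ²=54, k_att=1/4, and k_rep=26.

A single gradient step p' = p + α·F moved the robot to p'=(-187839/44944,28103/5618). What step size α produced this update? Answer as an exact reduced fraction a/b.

F_att = 1/4·(g−p) = 1/4·(-6,0) = (-1.5000,0.0000)
o1: d²=53 ≤ ρ²=54; F_rep = 26·(7,2)/53² = (0.0648,0.0185)
o2: d²=250 > ρ²=54 → inactive
o3: d²=289 > ρ²=54 → inactive
F = F_att + ΣF_rep = (-1.4352,0.0185)
Δp = p'−p = (-0.1794,0.0023); α = Δx/Fx = (-8063/44944) / (-8063/5618) = 1/8
check: Δy/Fy = (13/5618) / (52/2809) = 1/8 ✓

α = 1/8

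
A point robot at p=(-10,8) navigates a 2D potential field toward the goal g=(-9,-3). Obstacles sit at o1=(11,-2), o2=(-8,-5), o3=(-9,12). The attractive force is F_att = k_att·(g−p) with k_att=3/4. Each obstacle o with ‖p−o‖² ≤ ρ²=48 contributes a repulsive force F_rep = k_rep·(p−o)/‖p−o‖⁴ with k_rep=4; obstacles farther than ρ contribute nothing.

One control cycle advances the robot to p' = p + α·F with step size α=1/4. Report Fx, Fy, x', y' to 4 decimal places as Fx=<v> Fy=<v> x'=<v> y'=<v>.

F_att = 3/4·(g−p) = 3/4·(1,-11) = (0.7500,-8.2500)
o1: d²=541 > ρ²=48 → inactive
o2: d²=173 > ρ²=48 → inactive
o3: d²=17 ≤ ρ²=48; F_rep = 4·(-1,-4)/17² = (-0.0138,-0.0554)
F = F_att + ΣF_rep = (0.7362,-8.3054)
p' = p + 1/4·F = (-9.8160,5.9237)

Fx=0.7362 Fy=-8.3054 x'=-9.8160 y'=5.9237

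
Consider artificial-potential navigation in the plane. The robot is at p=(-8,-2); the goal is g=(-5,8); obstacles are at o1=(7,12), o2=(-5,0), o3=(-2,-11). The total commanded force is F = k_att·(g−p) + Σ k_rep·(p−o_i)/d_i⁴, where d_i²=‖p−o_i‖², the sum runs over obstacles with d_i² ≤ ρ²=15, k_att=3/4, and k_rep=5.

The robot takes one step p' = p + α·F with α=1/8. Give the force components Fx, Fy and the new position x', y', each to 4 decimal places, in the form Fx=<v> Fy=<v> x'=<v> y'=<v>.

F_att = 3/4·(g−p) = 3/4·(3,10) = (2.2500,7.5000)
o1: d²=421 > ρ²=15 → inactive
o2: d²=13 ≤ ρ²=15; F_rep = 5·(-3,-2)/13² = (-0.0888,-0.0592)
o3: d²=117 > ρ²=15 → inactive
F = F_att + ΣF_rep = (2.1612,7.4408)
p' = p + 1/8·F = (-7.7298,-1.0699)

Fx=2.1612 Fy=7.4408 x'=-7.7298 y'=-1.0699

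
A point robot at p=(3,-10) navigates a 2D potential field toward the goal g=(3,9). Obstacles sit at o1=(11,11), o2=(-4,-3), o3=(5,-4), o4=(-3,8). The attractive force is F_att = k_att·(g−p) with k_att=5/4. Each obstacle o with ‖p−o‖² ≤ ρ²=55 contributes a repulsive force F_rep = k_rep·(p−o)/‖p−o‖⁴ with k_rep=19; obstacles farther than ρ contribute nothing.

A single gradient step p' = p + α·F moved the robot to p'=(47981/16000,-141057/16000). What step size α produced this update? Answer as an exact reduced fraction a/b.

F_att = 5/4·(g−p) = 5/4·(0,19) = (0.0000,23.7500)
o1: d²=505 > ρ²=55 → inactive
o2: d²=98 > ρ²=55 → inactive
o3: d²=40 ≤ ρ²=55; F_rep = 19·(-2,-6)/40² = (-0.0238,-0.0712)
o4: d²=360 > ρ²=55 → inactive
F = F_att + ΣF_rep = (-0.0238,23.6788)
Δp = p'−p = (-0.0012,1.1839); α = Δx/Fx = (-19/16000) / (-19/800) = 1/20
check: Δy/Fy = (18943/16000) / (18943/800) = 1/20 ✓

α = 1/20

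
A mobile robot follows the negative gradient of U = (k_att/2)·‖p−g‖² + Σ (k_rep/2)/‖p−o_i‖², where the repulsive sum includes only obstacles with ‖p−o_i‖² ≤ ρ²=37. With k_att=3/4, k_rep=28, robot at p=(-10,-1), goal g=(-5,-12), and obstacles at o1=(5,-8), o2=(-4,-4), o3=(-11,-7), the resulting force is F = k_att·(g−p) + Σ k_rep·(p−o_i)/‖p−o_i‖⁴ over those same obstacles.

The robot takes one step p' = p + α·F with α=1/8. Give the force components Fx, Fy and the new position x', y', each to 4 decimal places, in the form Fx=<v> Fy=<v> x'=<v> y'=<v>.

F_att = 3/4·(g−p) = 3/4·(5,-11) = (3.7500,-8.2500)
o1: d²=274 > ρ²=37 → inactive
o2: d²=45 > ρ²=37 → inactive
o3: d²=37 ≤ ρ²=37; F_rep = 28·(1,6)/37² = (0.0205,0.1227)
F = F_att + ΣF_rep = (3.7705,-8.1273)
p' = p + 1/8·F = (-9.5287,-2.0159)

Fx=3.7705 Fy=-8.1273 x'=-9.5287 y'=-2.0159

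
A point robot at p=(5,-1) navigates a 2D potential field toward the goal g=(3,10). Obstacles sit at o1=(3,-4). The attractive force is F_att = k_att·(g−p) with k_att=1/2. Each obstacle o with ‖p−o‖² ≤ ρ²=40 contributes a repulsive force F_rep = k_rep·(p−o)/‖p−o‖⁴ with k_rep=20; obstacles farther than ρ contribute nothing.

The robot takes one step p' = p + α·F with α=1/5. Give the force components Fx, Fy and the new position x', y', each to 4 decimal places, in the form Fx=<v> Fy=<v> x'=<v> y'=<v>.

F_att = 1/2·(g−p) = 1/2·(-2,11) = (-1.0000,5.5000)
o1: d²=13 ≤ ρ²=40; F_rep = 20·(2,3)/13² = (0.2367,0.3550)
F = F_att + ΣF_rep = (-0.7633,5.8550)
p' = p + 1/5·F = (4.8473,0.1710)

Fx=-0.7633 Fy=5.8550 x'=4.8473 y'=0.1710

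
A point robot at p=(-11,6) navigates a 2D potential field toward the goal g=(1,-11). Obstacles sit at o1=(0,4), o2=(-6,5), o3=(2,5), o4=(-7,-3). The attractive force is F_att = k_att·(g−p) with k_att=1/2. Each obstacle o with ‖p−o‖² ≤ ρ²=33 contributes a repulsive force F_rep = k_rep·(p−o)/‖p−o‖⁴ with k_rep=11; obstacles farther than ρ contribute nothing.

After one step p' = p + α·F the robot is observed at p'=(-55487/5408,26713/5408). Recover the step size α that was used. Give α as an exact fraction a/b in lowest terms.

F_att = 1/2·(g−p) = 1/2·(12,-17) = (6.0000,-8.5000)
o1: d²=125 > ρ²=33 → inactive
o2: d²=26 ≤ ρ²=33; F_rep = 11·(-5,1)/26² = (-0.0814,0.0163)
o3: d²=170 > ρ²=33 → inactive
o4: d²=97 > ρ²=33 → inactive
F = F_att + ΣF_rep = (5.9186,-8.4837)
Δp = p'−p = (0.7398,-1.0605); α = Δx/Fx = (4001/5408) / (4001/676) = 1/8
check: Δy/Fy = (-5735/5408) / (-5735/676) = 1/8 ✓

α = 1/8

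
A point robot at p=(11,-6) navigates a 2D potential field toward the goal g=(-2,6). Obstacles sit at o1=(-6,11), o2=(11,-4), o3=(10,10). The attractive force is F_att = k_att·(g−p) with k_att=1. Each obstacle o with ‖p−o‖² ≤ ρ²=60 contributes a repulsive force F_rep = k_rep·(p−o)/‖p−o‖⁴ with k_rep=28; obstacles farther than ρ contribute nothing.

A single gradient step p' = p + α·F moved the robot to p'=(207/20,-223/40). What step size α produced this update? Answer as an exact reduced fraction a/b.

α = 1/20

F_att = 1·(g−p) = 1·(-13,12) = (-13.0000,12.0000)
o1: d²=578 > ρ²=60 → inactive
o2: d²=4 ≤ ρ²=60; F_rep = 28·(0,-2)/4² = (0.0000,-3.5000)
o3: d²=257 > ρ²=60 → inactive
F = F_att + ΣF_rep = (-13.0000,8.5000)
Δp = p'−p = (-0.6500,0.4250); α = Δx/Fx = (-13/20) / (-13) = 1/20
check: Δy/Fy = (17/40) / (17/2) = 1/20 ✓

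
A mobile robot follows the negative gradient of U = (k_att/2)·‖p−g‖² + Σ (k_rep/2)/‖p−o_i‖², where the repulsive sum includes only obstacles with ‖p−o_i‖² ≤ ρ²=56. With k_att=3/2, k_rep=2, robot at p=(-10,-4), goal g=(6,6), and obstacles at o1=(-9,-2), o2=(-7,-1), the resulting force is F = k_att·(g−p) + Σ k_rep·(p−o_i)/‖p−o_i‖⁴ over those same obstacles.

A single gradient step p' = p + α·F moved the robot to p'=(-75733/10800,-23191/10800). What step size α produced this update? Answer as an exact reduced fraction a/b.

α = 1/8

F_att = 3/2·(g−p) = 3/2·(16,10) = (24.0000,15.0000)
o1: d²=5 ≤ ρ²=56; F_rep = 2·(-1,-2)/5² = (-0.0800,-0.1600)
o2: d²=18 ≤ ρ²=56; F_rep = 2·(-3,-3)/18² = (-0.0185,-0.0185)
F = F_att + ΣF_rep = (23.9015,14.8215)
Δp = p'−p = (2.9877,1.8527); α = Δx/Fx = (32267/10800) / (32267/1350) = 1/8
check: Δy/Fy = (20009/10800) / (20009/1350) = 1/8 ✓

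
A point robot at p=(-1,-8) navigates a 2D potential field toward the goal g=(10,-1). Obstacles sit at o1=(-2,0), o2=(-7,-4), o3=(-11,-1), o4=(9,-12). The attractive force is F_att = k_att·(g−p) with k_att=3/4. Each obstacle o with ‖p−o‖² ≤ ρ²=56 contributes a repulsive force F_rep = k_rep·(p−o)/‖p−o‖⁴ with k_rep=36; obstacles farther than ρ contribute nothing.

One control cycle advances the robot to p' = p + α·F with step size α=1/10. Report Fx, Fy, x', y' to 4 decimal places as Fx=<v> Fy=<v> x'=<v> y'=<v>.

F_att = 3/4·(g−p) = 3/4·(11,7) = (8.2500,5.2500)
o1: d²=65 > ρ²=56 → inactive
o2: d²=52 ≤ ρ²=56; F_rep = 36·(6,-4)/52² = (0.0799,-0.0533)
o3: d²=149 > ρ²=56 → inactive
o4: d²=116 > ρ²=56 → inactive
F = F_att + ΣF_rep = (8.3299,5.1967)
p' = p + 1/10·F = (-0.1670,-7.4803)

Fx=8.3299 Fy=5.1967 x'=-0.1670 y'=-7.4803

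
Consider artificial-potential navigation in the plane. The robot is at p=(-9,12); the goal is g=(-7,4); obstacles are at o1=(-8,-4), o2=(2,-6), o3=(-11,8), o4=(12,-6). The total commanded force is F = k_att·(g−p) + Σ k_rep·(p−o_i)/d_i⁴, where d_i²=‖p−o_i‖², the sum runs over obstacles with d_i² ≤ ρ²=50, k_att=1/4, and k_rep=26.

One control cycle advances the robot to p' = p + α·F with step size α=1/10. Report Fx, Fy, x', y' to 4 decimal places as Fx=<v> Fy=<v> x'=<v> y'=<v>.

F_att = 1/4·(g−p) = 1/4·(2,-8) = (0.5000,-2.0000)
o1: d²=257 > ρ²=50 → inactive
o2: d²=445 > ρ²=50 → inactive
o3: d²=20 ≤ ρ²=50; F_rep = 26·(2,4)/20² = (0.1300,0.2600)
o4: d²=765 > ρ²=50 → inactive
F = F_att + ΣF_rep = (0.6300,-1.7400)
p' = p + 1/10·F = (-8.9370,11.8260)

Fx=0.6300 Fy=-1.7400 x'=-8.9370 y'=11.8260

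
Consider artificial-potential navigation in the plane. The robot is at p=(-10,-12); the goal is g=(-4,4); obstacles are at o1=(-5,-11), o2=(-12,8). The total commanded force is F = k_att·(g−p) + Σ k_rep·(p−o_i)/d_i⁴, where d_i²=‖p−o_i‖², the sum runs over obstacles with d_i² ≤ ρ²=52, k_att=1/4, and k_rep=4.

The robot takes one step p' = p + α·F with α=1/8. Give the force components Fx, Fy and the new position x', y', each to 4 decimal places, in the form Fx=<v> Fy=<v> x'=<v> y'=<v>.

F_att = 1/4·(g−p) = 1/4·(6,16) = (1.5000,4.0000)
o1: d²=26 ≤ ρ²=52; F_rep = 4·(-5,-1)/26² = (-0.0296,-0.0059)
o2: d²=404 > ρ²=52 → inactive
F = F_att + ΣF_rep = (1.4704,3.9941)
p' = p + 1/8·F = (-9.8162,-11.5007)

Fx=1.4704 Fy=3.9941 x'=-9.8162 y'=-11.5007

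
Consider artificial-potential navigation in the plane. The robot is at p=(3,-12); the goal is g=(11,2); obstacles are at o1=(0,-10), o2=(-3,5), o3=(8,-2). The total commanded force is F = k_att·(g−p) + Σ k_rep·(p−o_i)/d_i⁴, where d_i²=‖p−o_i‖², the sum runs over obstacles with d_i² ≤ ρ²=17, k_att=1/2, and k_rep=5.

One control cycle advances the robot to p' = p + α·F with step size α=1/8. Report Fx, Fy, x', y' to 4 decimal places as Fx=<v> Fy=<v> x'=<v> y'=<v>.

F_att = 1/2·(g−p) = 1/2·(8,14) = (4.0000,7.0000)
o1: d²=13 ≤ ρ²=17; F_rep = 5·(3,-2)/13² = (0.0888,-0.0592)
o2: d²=325 > ρ²=17 → inactive
o3: d²=125 > ρ²=17 → inactive
F = F_att + ΣF_rep = (4.0888,6.9408)
p' = p + 1/8·F = (3.5111,-11.1324)

Fx=4.0888 Fy=6.9408 x'=3.5111 y'=-11.1324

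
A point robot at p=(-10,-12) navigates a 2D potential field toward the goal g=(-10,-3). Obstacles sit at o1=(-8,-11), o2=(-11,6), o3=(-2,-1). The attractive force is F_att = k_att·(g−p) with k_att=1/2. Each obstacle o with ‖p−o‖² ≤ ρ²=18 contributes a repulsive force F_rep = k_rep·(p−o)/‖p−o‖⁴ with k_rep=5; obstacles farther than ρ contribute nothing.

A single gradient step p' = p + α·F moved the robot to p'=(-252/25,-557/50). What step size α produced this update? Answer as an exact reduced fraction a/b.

α = 1/5

F_att = 1/2·(g−p) = 1/2·(0,9) = (0.0000,4.5000)
o1: d²=5 ≤ ρ²=18; F_rep = 5·(-2,-1)/5² = (-0.4000,-0.2000)
o2: d²=325 > ρ²=18 → inactive
o3: d²=185 > ρ²=18 → inactive
F = F_att + ΣF_rep = (-0.4000,4.3000)
Δp = p'−p = (-0.0800,0.8600); α = Δx/Fx = (-2/25) / (-2/5) = 1/5
check: Δy/Fy = (43/50) / (43/10) = 1/5 ✓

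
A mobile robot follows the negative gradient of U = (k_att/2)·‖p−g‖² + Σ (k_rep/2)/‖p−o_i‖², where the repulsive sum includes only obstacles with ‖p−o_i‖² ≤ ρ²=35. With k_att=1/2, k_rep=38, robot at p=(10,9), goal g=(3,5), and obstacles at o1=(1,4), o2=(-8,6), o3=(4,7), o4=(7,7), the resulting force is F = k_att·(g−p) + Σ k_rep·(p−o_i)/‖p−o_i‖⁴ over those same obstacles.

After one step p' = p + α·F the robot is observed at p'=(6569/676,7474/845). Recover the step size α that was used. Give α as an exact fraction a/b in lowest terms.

α = 1/10

F_att = 1/2·(g−p) = 1/2·(-7,-4) = (-3.5000,-2.0000)
o1: d²=106 > ρ²=35 → inactive
o2: d²=333 > ρ²=35 → inactive
o3: d²=40 > ρ²=35 → inactive
o4: d²=13 ≤ ρ²=35; F_rep = 38·(3,2)/13² = (0.6746,0.4497)
F = F_att + ΣF_rep = (-2.8254,-1.5503)
Δp = p'−p = (-0.2825,-0.1550); α = Δx/Fx = (-191/676) / (-955/338) = 1/10
check: Δy/Fy = (-131/845) / (-262/169) = 1/10 ✓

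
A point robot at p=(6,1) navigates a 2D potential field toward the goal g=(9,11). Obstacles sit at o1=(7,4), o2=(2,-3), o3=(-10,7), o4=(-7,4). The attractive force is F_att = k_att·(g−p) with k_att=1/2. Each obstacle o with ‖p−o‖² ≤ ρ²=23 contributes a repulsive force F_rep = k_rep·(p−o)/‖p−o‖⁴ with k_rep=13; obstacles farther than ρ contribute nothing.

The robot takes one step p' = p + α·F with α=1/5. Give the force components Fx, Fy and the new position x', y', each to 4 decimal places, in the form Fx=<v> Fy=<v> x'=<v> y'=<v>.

Fx=1.3700 Fy=4.6100 x'=6.2740 y'=1.9220

F_att = 1/2·(g−p) = 1/2·(3,10) = (1.5000,5.0000)
o1: d²=10 ≤ ρ²=23; F_rep = 13·(-1,-3)/10² = (-0.1300,-0.3900)
o2: d²=32 > ρ²=23 → inactive
o3: d²=292 > ρ²=23 → inactive
o4: d²=178 > ρ²=23 → inactive
F = F_att + ΣF_rep = (1.3700,4.6100)
p' = p + 1/5·F = (6.2740,1.9220)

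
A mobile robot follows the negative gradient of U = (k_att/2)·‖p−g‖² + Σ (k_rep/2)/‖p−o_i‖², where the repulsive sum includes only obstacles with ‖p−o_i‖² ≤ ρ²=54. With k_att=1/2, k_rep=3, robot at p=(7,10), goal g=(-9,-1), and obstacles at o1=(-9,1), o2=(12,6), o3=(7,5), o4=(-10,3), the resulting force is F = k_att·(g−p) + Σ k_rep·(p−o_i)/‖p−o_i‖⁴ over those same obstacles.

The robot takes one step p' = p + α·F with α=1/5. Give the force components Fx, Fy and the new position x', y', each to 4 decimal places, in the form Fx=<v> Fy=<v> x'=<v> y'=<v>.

F_att = 1/2·(g−p) = 1/2·(-16,-11) = (-8.0000,-5.5000)
o1: d²=337 > ρ²=54 → inactive
o2: d²=41 ≤ ρ²=54; F_rep = 3·(-5,4)/41² = (-0.0089,0.0071)
o3: d²=25 ≤ ρ²=54; F_rep = 3·(0,5)/25² = (0.0000,0.0240)
o4: d²=338 > ρ²=54 → inactive
F = F_att + ΣF_rep = (-8.0089,-5.4689)
p' = p + 1/5·F = (5.3982,8.9062)

Fx=-8.0089 Fy=-5.4689 x'=5.3982 y'=8.9062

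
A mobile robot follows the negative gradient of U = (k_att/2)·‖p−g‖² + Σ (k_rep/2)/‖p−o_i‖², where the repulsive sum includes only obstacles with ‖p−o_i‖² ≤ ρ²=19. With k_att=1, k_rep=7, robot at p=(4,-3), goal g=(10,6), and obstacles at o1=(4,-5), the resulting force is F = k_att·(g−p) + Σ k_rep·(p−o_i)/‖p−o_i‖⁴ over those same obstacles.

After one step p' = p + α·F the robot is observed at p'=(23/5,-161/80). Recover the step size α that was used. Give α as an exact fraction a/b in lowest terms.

α = 1/10

F_att = 1·(g−p) = 1·(6,9) = (6.0000,9.0000)
o1: d²=4 ≤ ρ²=19; F_rep = 7·(0,2)/4² = (0.0000,0.8750)
F = F_att + ΣF_rep = (6.0000,9.8750)
Δp = p'−p = (0.6000,0.9875); α = Δx/Fx = (3/5) / (6) = 1/10
check: Δy/Fy = (79/80) / (79/8) = 1/10 ✓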